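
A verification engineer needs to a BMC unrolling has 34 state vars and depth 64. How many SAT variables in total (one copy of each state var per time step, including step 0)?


BMC unrolls to depth k, creating one copy of each state var for steps 0..k.
Step count = 64 + 1 = 65 (steps 0 through 64)
Vars per step = 34
Total = 34 * 65 = 2210

2210


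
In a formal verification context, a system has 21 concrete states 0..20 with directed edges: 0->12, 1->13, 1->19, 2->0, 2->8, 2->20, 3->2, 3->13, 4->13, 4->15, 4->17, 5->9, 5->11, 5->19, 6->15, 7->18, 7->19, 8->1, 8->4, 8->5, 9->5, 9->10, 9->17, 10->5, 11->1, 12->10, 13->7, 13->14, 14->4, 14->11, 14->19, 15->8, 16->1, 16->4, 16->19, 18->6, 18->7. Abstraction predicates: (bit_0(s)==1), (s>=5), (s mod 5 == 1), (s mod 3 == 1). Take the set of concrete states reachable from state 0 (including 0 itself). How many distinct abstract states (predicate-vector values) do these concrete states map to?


BFS from 0:
Concrete reachable: {0, 1, 4, 5, 6, 7, 8, 9, 10, 11, 12, 13, 14, 15, 17, 18, 19}
Abstract via predicates (bit_0(s)==1), (s>=5), (s mod 5 == 1), (s mod 3 == 1):
  (0,0,0,0) <- {0}
  (0,0,0,1) <- {4}
  (0,1,0,0) <- {8, 12, 14, 18}
  (0,1,0,1) <- {10}
  (0,1,1,0) <- {6}
  (1,0,1,1) <- {1}
  (1,1,0,0) <- {5, 9, 15, 17}
  (1,1,0,1) <- {7, 13, 19}
  (1,1,1,0) <- {11}
Distinct abstract states = 9

9


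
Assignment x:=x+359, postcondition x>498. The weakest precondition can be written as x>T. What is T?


Formula: wp(x:=E, P) = P[E/x] (substitute E for x in postcondition)
Step 1: Postcondition: x>498
Step 2: Substitute x+359 for x: x+359>498
Step 3: Solve for x: x > 498-359 = 139

139


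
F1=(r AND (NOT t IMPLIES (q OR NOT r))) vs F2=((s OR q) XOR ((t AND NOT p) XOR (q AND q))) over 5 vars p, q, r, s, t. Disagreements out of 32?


F1 = (r AND (NOT t IMPLIES (q OR NOT r)))
F2 = ((s OR q) XOR ((t AND NOT p) XOR (q AND q)))
Evaluate both on each of 32 rows (bits = p,q,r,s,t):
  row 0 [00000]: F1=0 F2=0 -> 0
  row 1 [00001]: F1=0 F2=1 (differ) -> 1
  row 2 [00010]: F1=0 F2=1 (differ) -> 1
  row 3 [00011]: F1=0 F2=0 -> 0
  row 4 [00100]: F1=0 F2=0 -> 0
  row 5 [00101]: F1=1 F2=1 -> 0
  row 6 [00110]: F1=0 F2=1 (differ) -> 1
  row 7 [00111]: F1=1 F2=0 (differ) -> 1
  row 8 [01000]: F1=0 F2=0 -> 0
  row 9 [01001]: F1=0 F2=1 (differ) -> 1
  row 10 [01010]: F1=0 F2=0 -> 0
  row 11 [01011]: F1=0 F2=1 (differ) -> 1
  row 12 [01100]: F1=1 F2=0 (differ) -> 1
  row 13 [01101]: F1=1 F2=1 -> 0
  row 14 [01110]: F1=1 F2=0 (differ) -> 1
  row 15 [01111]: F1=1 F2=1 -> 0
  row 16 [10000]: F1=0 F2=0 -> 0
  row 17 [10001]: F1=0 F2=0 -> 0
  row 18 [10010]: F1=0 F2=1 (differ) -> 1
  row 19 [10011]: F1=0 F2=1 (differ) -> 1
  row 20 [10100]: F1=0 F2=0 -> 0
  row 21 [10101]: F1=1 F2=0 (differ) -> 1
  row 22 [10110]: F1=0 F2=1 (differ) -> 1
  row 23 [10111]: F1=1 F2=1 -> 0
  row 24 [11000]: F1=0 F2=0 -> 0
  row 25 [11001]: F1=0 F2=0 -> 0
  row 26 [11010]: F1=0 F2=0 -> 0
  row 27 [11011]: F1=0 F2=0 -> 0
  row 28 [11100]: F1=1 F2=0 (differ) -> 1
  row 29 [11101]: F1=1 F2=0 (differ) -> 1
  row 30 [11110]: F1=1 F2=0 (differ) -> 1
  row 31 [11111]: F1=1 F2=0 (differ) -> 1
Full result column, 8 rows per line (p,q fixed per line; r,s,t runs 000..111 left to right):
  rows 0-7 [p,q=00]: 01100011  (ones: 4)
  rows 8-15 [p,q=01]: 01011010  (ones: 4)
  rows 16-23 [p,q=10]: 00110110  (ones: 4)
  rows 24-31 [p,q=11]: 00001111  (ones: 4)
Disagreements = 4+4+4+4 = 16

16


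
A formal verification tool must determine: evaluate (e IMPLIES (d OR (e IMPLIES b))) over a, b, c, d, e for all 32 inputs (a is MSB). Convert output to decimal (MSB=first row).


Formula: (e IMPLIES (d OR (e IMPLIES b))) over a, b, c, d, e (32 rows)
Evaluate each row (bits = a,b,c,d,e, MSB first):
  row 0 [00000]: (0 IMPLIES (0 OR (0 IMPLIES 0))) -> 1
  row 1 [00001]: (1 IMPLIES (0 OR (1 IMPLIES 0))) -> 0
  row 2 [00010]: (0 IMPLIES (1 OR (0 IMPLIES 0))) -> 1
  row 3 [00011]: (1 IMPLIES (1 OR (1 IMPLIES 0))) -> 1
  row 4 [00100]: (0 IMPLIES (0 OR (0 IMPLIES 0))) -> 1
  row 5 [00101]: (1 IMPLIES (0 OR (1 IMPLIES 0))) -> 0
  row 6 [00110]: (0 IMPLIES (1 OR (0 IMPLIES 0))) -> 1
  row 7 [00111]: (1 IMPLIES (1 OR (1 IMPLIES 0))) -> 1
  row 8 [01000]: (0 IMPLIES (0 OR (0 IMPLIES 1))) -> 1
  row 9 [01001]: (1 IMPLIES (0 OR (1 IMPLIES 1))) -> 1
  row 10 [01010]: (0 IMPLIES (1 OR (0 IMPLIES 1))) -> 1
  row 11 [01011]: (1 IMPLIES (1 OR (1 IMPLIES 1))) -> 1
  row 12 [01100]: (0 IMPLIES (0 OR (0 IMPLIES 1))) -> 1
  row 13 [01101]: (1 IMPLIES (0 OR (1 IMPLIES 1))) -> 1
  row 14 [01110]: (0 IMPLIES (1 OR (0 IMPLIES 1))) -> 1
  row 15 [01111]: (1 IMPLIES (1 OR (1 IMPLIES 1))) -> 1
  row 16 [10000]: (0 IMPLIES (0 OR (0 IMPLIES 0))) -> 1
  row 17 [10001]: (1 IMPLIES (0 OR (1 IMPLIES 0))) -> 0
  row 18 [10010]: (0 IMPLIES (1 OR (0 IMPLIES 0))) -> 1
  row 19 [10011]: (1 IMPLIES (1 OR (1 IMPLIES 0))) -> 1
  row 20 [10100]: (0 IMPLIES (0 OR (0 IMPLIES 0))) -> 1
  row 21 [10101]: (1 IMPLIES (0 OR (1 IMPLIES 0))) -> 0
  row 22 [10110]: (0 IMPLIES (1 OR (0 IMPLIES 0))) -> 1
  row 23 [10111]: (1 IMPLIES (1 OR (1 IMPLIES 0))) -> 1
  row 24 [11000]: (0 IMPLIES (0 OR (0 IMPLIES 1))) -> 1
  row 25 [11001]: (1 IMPLIES (0 OR (1 IMPLIES 1))) -> 1
  row 26 [11010]: (0 IMPLIES (1 OR (0 IMPLIES 1))) -> 1
  row 27 [11011]: (1 IMPLIES (1 OR (1 IMPLIES 1))) -> 1
  row 28 [11100]: (0 IMPLIES (0 OR (0 IMPLIES 1))) -> 1
  row 29 [11101]: (1 IMPLIES (0 OR (1 IMPLIES 1))) -> 1
  row 30 [11110]: (0 IMPLIES (1 OR (0 IMPLIES 1))) -> 1
  row 31 [11111]: (1 IMPLIES (1 OR (1 IMPLIES 1))) -> 1
Full result column, 4 rows per line (a,b,c fixed per line; d,e runs 00..11 left to right):
  rows 0-3 [a,b,c=000]: 1011  = hex B
  rows 4-7 [a,b,c=001]: 1011  = hex B
  rows 8-11 [a,b,c=010]: 1111  = hex F
  rows 12-15 [a,b,c=011]: 1111  = hex F
  rows 16-19 [a,b,c=100]: 1011  = hex B
  rows 20-23 [a,b,c=101]: 1011  = hex B
  rows 24-27 [a,b,c=110]: 1111  = hex F
  rows 28-31 [a,b,c=111]: 1111  = hex F
Output column (row 0 .. row 31) = 10111011111111111011101111111111
Output column grouped in 4s = 1011 1011 1111 1111 1011 1011 1111 1111 = 0xBBFFBBFF
Convert to decimal digit by digit (value = value*16 + digit):
  B -> 11
  11*16 + 11 (B) = 187
  187*16 + 15 (F) = 3007
  3007*16 + 15 (F) = 48127
  48127*16 + 11 (B) = 770043
  770043*16 + 11 (B) = 12320699
  12320699*16 + 15 (F) = 197131199
  197131199*16 + 15 (F) = 3154099199
Decimal = 3154099199

3154099199


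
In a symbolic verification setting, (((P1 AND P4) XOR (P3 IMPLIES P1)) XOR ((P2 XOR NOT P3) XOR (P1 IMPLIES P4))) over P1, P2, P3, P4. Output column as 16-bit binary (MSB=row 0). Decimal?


Formula: (((P1 AND P4) XOR (P3 IMPLIES P1)) XOR ((P2 XOR NOT P3) XOR (P1 IMPLIES P4))) over P1, P2, P3, P4 (16 rows)
Evaluate each row (bits = P1,P2,P3,P4, MSB first):
  row 0 [0000]: (((0 AND 0) XOR (0 IMPLIES 0)) XOR ((0 XOR NOT 0) XOR (0 IMPLIES 0))) -> 1
  row 1 [0001]: (((0 AND 1) XOR (0 IMPLIES 0)) XOR ((0 XOR NOT 0) XOR (0 IMPLIES 1))) -> 1
  row 2 [0010]: (((0 AND 0) XOR (1 IMPLIES 0)) XOR ((0 XOR NOT 1) XOR (0 IMPLIES 0))) -> 1
  row 3 [0011]: (((0 AND 1) XOR (1 IMPLIES 0)) XOR ((0 XOR NOT 1) XOR (0 IMPLIES 1))) -> 1
  row 4 [0100]: (((0 AND 0) XOR (0 IMPLIES 0)) XOR ((1 XOR NOT 0) XOR (0 IMPLIES 0))) -> 0
  row 5 [0101]: (((0 AND 1) XOR (0 IMPLIES 0)) XOR ((1 XOR NOT 0) XOR (0 IMPLIES 1))) -> 0
  row 6 [0110]: (((0 AND 0) XOR (1 IMPLIES 0)) XOR ((1 XOR NOT 1) XOR (0 IMPLIES 0))) -> 0
  row 7 [0111]: (((0 AND 1) XOR (1 IMPLIES 0)) XOR ((1 XOR NOT 1) XOR (0 IMPLIES 1))) -> 0
  row 8 [1000]: (((1 AND 0) XOR (0 IMPLIES 1)) XOR ((0 XOR NOT 0) XOR (1 IMPLIES 0))) -> 0
  row 9 [1001]: (((1 AND 1) XOR (0 IMPLIES 1)) XOR ((0 XOR NOT 0) XOR (1 IMPLIES 1))) -> 0
  row 10 [1010]: (((1 AND 0) XOR (1 IMPLIES 1)) XOR ((0 XOR NOT 1) XOR (1 IMPLIES 0))) -> 1
  row 11 [1011]: (((1 AND 1) XOR (1 IMPLIES 1)) XOR ((0 XOR NOT 1) XOR (1 IMPLIES 1))) -> 1
  row 12 [1100]: (((1 AND 0) XOR (0 IMPLIES 1)) XOR ((1 XOR NOT 0) XOR (1 IMPLIES 0))) -> 1
  row 13 [1101]: (((1 AND 1) XOR (0 IMPLIES 1)) XOR ((1 XOR NOT 0) XOR (1 IMPLIES 1))) -> 1
  row 14 [1110]: (((1 AND 0) XOR (1 IMPLIES 1)) XOR ((1 XOR NOT 1) XOR (1 IMPLIES 0))) -> 0
  row 15 [1111]: (((1 AND 1) XOR (1 IMPLIES 1)) XOR ((1 XOR NOT 1) XOR (1 IMPLIES 1))) -> 0
Full result column, 4 rows per line (P1,P2 fixed per line; P3,P4 runs 00..11 left to right):
  rows 0-3 [P1,P2=00]: 1111  = hex F
  rows 4-7 [P1,P2=01]: 0000  = hex 0
  rows 8-11 [P1,P2=10]: 0011  = hex 3
  rows 12-15 [P1,P2=11]: 1100  = hex C
Output column (row 0 .. row 15) = 1111000000111100
Output column grouped in 4s = 1111 0000 0011 1100 = 0xF03C
Convert to decimal digit by digit (value = value*16 + digit):
  F -> 15
  15*16 + 0 = 240
  240*16 + 3 = 3843
  3843*16 + 12 (C) = 61500
Decimal = 61500

61500


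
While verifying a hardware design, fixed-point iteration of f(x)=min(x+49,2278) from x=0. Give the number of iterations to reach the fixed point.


Step 1: x=0, cap=2278, increment=49
Step 2: x grows by 49 each step until capped at 2278; fixed point is x=2278
Step 3: iterations = ceil(2278/49) = 47

47


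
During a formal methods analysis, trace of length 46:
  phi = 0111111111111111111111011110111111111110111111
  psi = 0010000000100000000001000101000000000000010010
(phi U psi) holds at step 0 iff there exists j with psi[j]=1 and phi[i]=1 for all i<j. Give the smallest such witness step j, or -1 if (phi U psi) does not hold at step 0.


(phi U psi) at 0: need smallest j with psi[j]=1 and phi[i]=1 for all i in [0,j).
Scan from step 0:
  step 0: phi=0 -> phi-prefix broken from here
  step 2: psi=1 but phi already failed -> not a witness
  step 10: psi=1 but phi already failed -> not a witness
  step 21: psi=1 but phi already failed -> not a witness
  step 25: psi=1 but phi already failed -> not a witness
  step 27: psi=1 but phi already failed -> not a witness
  step 41: psi=1 but phi already failed -> not a witness
  step 44: psi=1 but phi already failed -> not a witness
  end of trace: no witness -> -1
Witness step = -1

-1


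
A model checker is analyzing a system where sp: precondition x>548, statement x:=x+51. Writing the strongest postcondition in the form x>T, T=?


Formula: sp(P, x:=E) = exists old_x. (x = E[old_x/x]) AND P[old_x/x] (old_x is the value of x before the assignment; eliminate old_x by solving x = E[old_x/x] for old_x)
Step 1: Precondition P: x>548, i.e. old_x > 548
Step 2: Assignment gives x = old_x + 51, so old_x = x - 51
Step 3: Substitute into P: x - 51 > 548
Step 4: Simplify: x > 548+51 = 599

599


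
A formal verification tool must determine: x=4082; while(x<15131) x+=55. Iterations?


Step 1: x goes from 4082 toward 15131 by 55; the body runs while x<15131, so iterations = ceil((bound-start)/step)
Step 2: Distance=11049
Step 3: ceil(11049/55)=201

201


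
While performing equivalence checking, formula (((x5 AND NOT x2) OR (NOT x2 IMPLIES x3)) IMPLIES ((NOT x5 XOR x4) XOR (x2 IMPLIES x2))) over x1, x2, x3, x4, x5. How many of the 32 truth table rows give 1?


Formula: (((x5 AND NOT x2) OR (NOT x2 IMPLIES x3)) IMPLIES ((NOT x5 XOR x4) XOR (x2 IMPLIES x2))) over 5 vars (32 rows)
Evaluate each row (x1, x2, x3, x4, x5 as bits, MSB first):
  row 0 [00000]: (((0 AND NOT 0) OR (NOT 0 IMPLIES 0)) IMPLIES ((NOT 0 XOR 0) XOR (0 IMPLIES 0))) -> 1
  row 1 [00001]: (((1 AND NOT 0) OR (NOT 0 IMPLIES 0)) IMPLIES ((NOT 1 XOR 0) XOR (0 IMPLIES 0))) -> 1
  row 2 [00010]: (((0 AND NOT 0) OR (NOT 0 IMPLIES 0)) IMPLIES ((NOT 0 XOR 1) XOR (0 IMPLIES 0))) -> 1
  row 3 [00011]: (((1 AND NOT 0) OR (NOT 0 IMPLIES 0)) IMPLIES ((NOT 1 XOR 1) XOR (0 IMPLIES 0))) -> 0
  row 4 [00100]: (((0 AND NOT 0) OR (NOT 0 IMPLIES 1)) IMPLIES ((NOT 0 XOR 0) XOR (0 IMPLIES 0))) -> 0
  row 5 [00101]: (((1 AND NOT 0) OR (NOT 0 IMPLIES 1)) IMPLIES ((NOT 1 XOR 0) XOR (0 IMPLIES 0))) -> 1
  row 6 [00110]: (((0 AND NOT 0) OR (NOT 0 IMPLIES 1)) IMPLIES ((NOT 0 XOR 1) XOR (0 IMPLIES 0))) -> 1
  row 7 [00111]: (((1 AND NOT 0) OR (NOT 0 IMPLIES 1)) IMPLIES ((NOT 1 XOR 1) XOR (0 IMPLIES 0))) -> 0
  row 8 [01000]: (((0 AND NOT 1) OR (NOT 1 IMPLIES 0)) IMPLIES ((NOT 0 XOR 0) XOR (1 IMPLIES 1))) -> 0
  row 9 [01001]: (((1 AND NOT 1) OR (NOT 1 IMPLIES 0)) IMPLIES ((NOT 1 XOR 0) XOR (1 IMPLIES 1))) -> 1
  row 10 [01010]: (((0 AND NOT 1) OR (NOT 1 IMPLIES 0)) IMPLIES ((NOT 0 XOR 1) XOR (1 IMPLIES 1))) -> 1
  row 11 [01011]: (((1 AND NOT 1) OR (NOT 1 IMPLIES 0)) IMPLIES ((NOT 1 XOR 1) XOR (1 IMPLIES 1))) -> 0
  row 12 [01100]: (((0 AND NOT 1) OR (NOT 1 IMPLIES 1)) IMPLIES ((NOT 0 XOR 0) XOR (1 IMPLIES 1))) -> 0
  row 13 [01101]: (((1 AND NOT 1) OR (NOT 1 IMPLIES 1)) IMPLIES ((NOT 1 XOR 0) XOR (1 IMPLIES 1))) -> 1
  row 14 [01110]: (((0 AND NOT 1) OR (NOT 1 IMPLIES 1)) IMPLIES ((NOT 0 XOR 1) XOR (1 IMPLIES 1))) -> 1
  row 15 [01111]: (((1 AND NOT 1) OR (NOT 1 IMPLIES 1)) IMPLIES ((NOT 1 XOR 1) XOR (1 IMPLIES 1))) -> 0
  row 16 [10000]: (((0 AND NOT 0) OR (NOT 0 IMPLIES 0)) IMPLIES ((NOT 0 XOR 0) XOR (0 IMPLIES 0))) -> 1
  row 17 [10001]: (((1 AND NOT 0) OR (NOT 0 IMPLIES 0)) IMPLIES ((NOT 1 XOR 0) XOR (0 IMPLIES 0))) -> 1
  row 18 [10010]: (((0 AND NOT 0) OR (NOT 0 IMPLIES 0)) IMPLIES ((NOT 0 XOR 1) XOR (0 IMPLIES 0))) -> 1
  row 19 [10011]: (((1 AND NOT 0) OR (NOT 0 IMPLIES 0)) IMPLIES ((NOT 1 XOR 1) XOR (0 IMPLIES 0))) -> 0
  row 20 [10100]: (((0 AND NOT 0) OR (NOT 0 IMPLIES 1)) IMPLIES ((NOT 0 XOR 0) XOR (0 IMPLIES 0))) -> 0
  row 21 [10101]: (((1 AND NOT 0) OR (NOT 0 IMPLIES 1)) IMPLIES ((NOT 1 XOR 0) XOR (0 IMPLIES 0))) -> 1
  row 22 [10110]: (((0 AND NOT 0) OR (NOT 0 IMPLIES 1)) IMPLIES ((NOT 0 XOR 1) XOR (0 IMPLIES 0))) -> 1
  row 23 [10111]: (((1 AND NOT 0) OR (NOT 0 IMPLIES 1)) IMPLIES ((NOT 1 XOR 1) XOR (0 IMPLIES 0))) -> 0
  row 24 [11000]: (((0 AND NOT 1) OR (NOT 1 IMPLIES 0)) IMPLIES ((NOT 0 XOR 0) XOR (1 IMPLIES 1))) -> 0
  row 25 [11001]: (((1 AND NOT 1) OR (NOT 1 IMPLIES 0)) IMPLIES ((NOT 1 XOR 0) XOR (1 IMPLIES 1))) -> 1
  row 26 [11010]: (((0 AND NOT 1) OR (NOT 1 IMPLIES 0)) IMPLIES ((NOT 0 XOR 1) XOR (1 IMPLIES 1))) -> 1
  row 27 [11011]: (((1 AND NOT 1) OR (NOT 1 IMPLIES 0)) IMPLIES ((NOT 1 XOR 1) XOR (1 IMPLIES 1))) -> 0
  row 28 [11100]: (((0 AND NOT 1) OR (NOT 1 IMPLIES 1)) IMPLIES ((NOT 0 XOR 0) XOR (1 IMPLIES 1))) -> 0
  row 29 [11101]: (((1 AND NOT 1) OR (NOT 1 IMPLIES 1)) IMPLIES ((NOT 1 XOR 0) XOR (1 IMPLIES 1))) -> 1
  row 30 [11110]: (((0 AND NOT 1) OR (NOT 1 IMPLIES 1)) IMPLIES ((NOT 0 XOR 1) XOR (1 IMPLIES 1))) -> 1
  row 31 [11111]: (((1 AND NOT 1) OR (NOT 1 IMPLIES 1)) IMPLIES ((NOT 1 XOR 1) XOR (1 IMPLIES 1))) -> 0
Full result column, 8 rows per line (x1,x2 fixed per line; x3,x4,x5 runs 000..111 left to right):
  rows 0-7 [x1,x2=00]: 11100110  (ones: 5)
  rows 8-15 [x1,x2=01]: 01100110  (ones: 4)
  rows 16-23 [x1,x2=10]: 11100110  (ones: 5)
  rows 24-31 [x1,x2=11]: 01100110  (ones: 4)
Count of 1-rows = 5+4+5+4 = 18

18


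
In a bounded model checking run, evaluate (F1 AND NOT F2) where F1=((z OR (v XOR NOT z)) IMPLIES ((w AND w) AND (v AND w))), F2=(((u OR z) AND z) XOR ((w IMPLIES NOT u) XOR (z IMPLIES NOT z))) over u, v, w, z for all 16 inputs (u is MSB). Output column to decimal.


F1 = ((z OR (v XOR NOT z)) IMPLIES ((w AND w) AND (v AND w)))
F2 = (((u OR z) AND z) XOR ((w IMPLIES NOT u) XOR (z IMPLIES NOT z)))
Counterexample to F1=>F2 is where F1=1 and F2=0.
Evaluate each row (bits = u,v,w,z, MSB first):
  row 0 [0000]: F1=0 F2=0 -> F1&~F2 -> 0
  row 1 [0001]: F1=0 F2=0 -> F1&~F2 -> 0
  row 2 [0010]: F1=0 F2=0 -> F1&~F2 -> 0
  row 3 [0011]: F1=0 F2=0 -> F1&~F2 -> 0
  row 4 [0100]: F1=1 F2=0 -> F1&~F2 -> 1
  row 5 [0101]: F1=0 F2=0 -> F1&~F2 -> 0
  row 6 [0110]: F1=1 F2=0 -> F1&~F2 -> 1
  row 7 [0111]: F1=1 F2=0 -> F1&~F2 -> 1
  row 8 [1000]: F1=0 F2=0 -> F1&~F2 -> 0
  row 9 [1001]: F1=0 F2=0 -> F1&~F2 -> 0
  row 10 [1010]: F1=0 F2=1 -> F1&~F2 -> 0
  row 11 [1011]: F1=0 F2=1 -> F1&~F2 -> 0
  row 12 [1100]: F1=1 F2=0 -> F1&~F2 -> 1
  row 13 [1101]: F1=0 F2=0 -> F1&~F2 -> 0
  row 14 [1110]: F1=1 F2=1 -> F1&~F2 -> 0
  row 15 [1111]: F1=1 F2=1 -> F1&~F2 -> 0
Full result column, 4 rows per line (u,v fixed per line; w,z runs 00..11 left to right):
  rows 0-3 [u,v=00]: 0000  = hex 0
  rows 4-7 [u,v=01]: 1011  = hex B
  rows 8-11 [u,v=10]: 0000  = hex 0
  rows 12-15 [u,v=11]: 1000  = hex 8
Counterexample vector (row 0 .. row 15) = 0000101100001000
Output column grouped in 4s = 0000 1011 0000 1000 = 0x0B08
Convert to decimal digit by digit (value = value*16 + digit):
  0 -> 0
  0*16 + 11 (B) = 11
  11*16 + 0 = 176
  176*16 + 8 = 2824
Decimal = 2824

2824


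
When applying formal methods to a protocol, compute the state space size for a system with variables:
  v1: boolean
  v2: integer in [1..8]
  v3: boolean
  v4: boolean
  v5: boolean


State space = product of domain sizes of all variables.
Domain sizes:
  v1 (boolean): 2
  v2 (integer in [1..8]): 8
  v3 (boolean): 2
  v4 (boolean): 2
  v5 (boolean): 2
Product = 2 * 8 * 2 * 2 * 2 = 128

128


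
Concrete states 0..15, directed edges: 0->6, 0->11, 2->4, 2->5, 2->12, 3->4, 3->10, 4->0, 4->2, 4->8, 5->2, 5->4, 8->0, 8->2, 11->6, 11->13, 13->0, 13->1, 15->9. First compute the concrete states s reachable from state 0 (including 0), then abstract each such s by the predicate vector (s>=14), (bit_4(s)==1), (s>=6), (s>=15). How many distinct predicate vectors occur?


BFS from 0:
Concrete reachable: {0, 1, 6, 11, 13}
Abstract via predicates (s>=14), (bit_4(s)==1), (s>=6), (s>=15):
  (0,0,0,0) <- {0, 1}
  (0,0,1,0) <- {6, 11, 13}
Distinct abstract states = 2

2


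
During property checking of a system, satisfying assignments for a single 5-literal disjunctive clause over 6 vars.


Step 1: Total=2^6=64
Step 2: Unsat when all 5 false: 2^1=2
Step 3: Sat=64-2=62

62


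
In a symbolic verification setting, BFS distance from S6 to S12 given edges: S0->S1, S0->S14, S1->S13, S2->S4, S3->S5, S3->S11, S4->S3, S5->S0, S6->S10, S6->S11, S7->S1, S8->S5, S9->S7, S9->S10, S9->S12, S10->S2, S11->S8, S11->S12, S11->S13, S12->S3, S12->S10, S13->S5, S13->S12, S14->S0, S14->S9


BFS layer-by-layer from S6:
  dist 0: {S6}
  dist 1: {S10, S11}
  dist 2: {S2, S8, S12, S13}
  -> S12 reached at distance 2
Shortest path length = 2

2


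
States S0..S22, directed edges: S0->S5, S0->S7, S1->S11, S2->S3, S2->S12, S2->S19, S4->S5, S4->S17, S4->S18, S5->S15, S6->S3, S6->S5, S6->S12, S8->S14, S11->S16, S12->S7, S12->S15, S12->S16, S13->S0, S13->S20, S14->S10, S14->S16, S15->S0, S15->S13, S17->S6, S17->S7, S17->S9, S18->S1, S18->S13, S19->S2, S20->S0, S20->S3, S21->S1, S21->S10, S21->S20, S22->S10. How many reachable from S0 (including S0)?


BFS from S0:
  layer 0: {S0}
  layer 1: {S5, S7}
  layer 2: {S15}
  layer 3: {S13}
  layer 4: {S20}
  layer 5: {S3}
Reachable set: {S0, S3, S5, S7, S13, S15, S20}
Count = 7

7


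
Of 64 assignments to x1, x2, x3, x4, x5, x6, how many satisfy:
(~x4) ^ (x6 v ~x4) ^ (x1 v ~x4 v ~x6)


CNF with 3 clauses over 6 vars (64 assignments).
An assignment satisfies CNF iff every clause has >=1 true literal.
Check each row (bits = x1,x2,x3,x4,x5,x6; clause T/F shown):
  row 0 [000000]: clauses=TTT -> 1
  row 1 [000001]: clauses=TTT -> 1
  row 2 [000010]: clauses=TTT -> 1
  row 3 [000011]: clauses=TTT -> 1
  row 4 [000100]: clauses=FFT -> 0
  (every remaining row is evaluated the same way; all 64 results are listed next)
Full result column, 8 rows per line (x1,x2,x3 fixed per line; x4,x5,x6 runs 000..111 left to right):
  rows 0-7 [x1,x2,x3=000]: 11110000  (ones: 4)
  rows 8-15 [x1,x2,x3=001]: 11110000  (ones: 4)
  rows 16-23 [x1,x2,x3=010]: 11110000  (ones: 4)
  rows 24-31 [x1,x2,x3=011]: 11110000  (ones: 4)
  rows 32-39 [x1,x2,x3=100]: 11110000  (ones: 4)
  rows 40-47 [x1,x2,x3=101]: 11110000  (ones: 4)
  rows 48-55 [x1,x2,x3=110]: 11110000  (ones: 4)
  rows 56-63 [x1,x2,x3=111]: 11110000  (ones: 4)
Satisfying assignments = 4+4+4+4+4+4+4+4 = 32

32


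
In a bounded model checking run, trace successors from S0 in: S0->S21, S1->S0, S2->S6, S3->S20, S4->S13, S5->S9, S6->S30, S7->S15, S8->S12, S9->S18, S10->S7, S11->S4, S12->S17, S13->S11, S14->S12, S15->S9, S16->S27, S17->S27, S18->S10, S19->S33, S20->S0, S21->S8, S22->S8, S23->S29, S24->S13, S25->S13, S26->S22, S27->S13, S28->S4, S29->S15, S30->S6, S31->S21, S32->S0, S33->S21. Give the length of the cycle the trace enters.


Trace from S0 until a state repeats:
  S0 -> S21 -> S8 -> S12 -> S17 -> S27 -> S13 -> S11 -> S4 -> S13
S13 first seen at step 6, revisited at step 9.
Cycle length = 9 - 6 = 3

3


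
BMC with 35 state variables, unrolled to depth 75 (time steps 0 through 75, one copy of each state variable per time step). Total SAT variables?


BMC unrolls to depth k, creating one copy of each state var for steps 0..k.
Step count = 75 + 1 = 76 (steps 0 through 75)
Vars per step = 35
Total = 35 * 76 = 2660

2660


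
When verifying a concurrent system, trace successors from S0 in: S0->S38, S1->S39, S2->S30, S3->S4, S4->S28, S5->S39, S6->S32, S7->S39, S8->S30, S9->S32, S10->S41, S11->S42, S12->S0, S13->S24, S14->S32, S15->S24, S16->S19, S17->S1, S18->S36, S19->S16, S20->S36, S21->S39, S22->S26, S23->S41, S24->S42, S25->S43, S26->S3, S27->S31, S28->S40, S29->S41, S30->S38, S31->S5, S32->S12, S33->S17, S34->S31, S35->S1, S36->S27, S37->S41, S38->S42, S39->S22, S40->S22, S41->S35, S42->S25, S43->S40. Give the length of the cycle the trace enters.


Trace from S0 until a state repeats:
  S0 -> S38 -> S42 -> S25 -> S43 -> S40 -> S22 -> S26 -> S3 -> S4 -> S28 -> S40
S40 first seen at step 5, revisited at step 11.
Cycle length = 11 - 5 = 6

6


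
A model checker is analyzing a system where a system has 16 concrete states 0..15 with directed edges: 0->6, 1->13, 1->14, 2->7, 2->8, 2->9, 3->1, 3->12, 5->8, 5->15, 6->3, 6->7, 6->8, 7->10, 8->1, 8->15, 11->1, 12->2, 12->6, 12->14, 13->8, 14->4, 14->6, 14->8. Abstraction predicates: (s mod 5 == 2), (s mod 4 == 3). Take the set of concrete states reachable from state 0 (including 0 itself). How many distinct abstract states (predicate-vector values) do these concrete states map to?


BFS from 0:
Concrete reachable: {0, 1, 2, 3, 4, 6, 7, 8, 9, 10, 12, 13, 14, 15}
Abstract via predicates (s mod 5 == 2), (s mod 4 == 3):
  (0,0) <- {0, 1, 4, 6, 8, 9, 10, 13, 14}
  (0,1) <- {3, 15}
  (1,0) <- {2, 12}
  (1,1) <- {7}
Distinct abstract states = 4

4


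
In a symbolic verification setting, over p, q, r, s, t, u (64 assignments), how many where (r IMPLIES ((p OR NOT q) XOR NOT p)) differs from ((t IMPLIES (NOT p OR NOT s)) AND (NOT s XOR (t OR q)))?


F1 = (r IMPLIES ((p OR NOT q) XOR NOT p))
F2 = ((t IMPLIES (NOT p OR NOT s)) AND (NOT s XOR (t OR q)))
Evaluate both on each of 64 rows (bits = p,q,r,s,t,u):
  row 0 [000000]: F1=1 F2=1 -> 0
  row 1 [000001]: F1=1 F2=1 -> 0
  row 2 [000010]: F1=1 F2=0 (differ) -> 1
  row 3 [000011]: F1=1 F2=0 (differ) -> 1
  row 4 [000100]: F1=1 F2=0 (differ) -> 1
  (every remaining row is evaluated the same way; all 64 results are listed next)
Full result column, 8 rows per line (p,q,r fixed per line; s,t,u runs 000..111 left to right):
  rows 0-7 [p,q,r=000]: 00111100  (ones: 4)
  rows 8-15 [p,q,r=001]: 11000011  (ones: 4)
  rows 16-23 [p,q,r=010]: 11110000  (ones: 4)
  rows 24-31 [p,q,r=011]: 11110000  (ones: 4)
  rows 32-39 [p,q,r=100]: 00111111  (ones: 6)
  rows 40-47 [p,q,r=101]: 00111111  (ones: 6)
  rows 48-55 [p,q,r=110]: 11110011  (ones: 6)
  rows 56-63 [p,q,r=111]: 11110011  (ones: 6)
Disagreements = 4+4+4+4+6+6+6+6 = 40

40


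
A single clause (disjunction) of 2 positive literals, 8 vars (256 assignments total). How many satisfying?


Step 1: Total=2^8=256
Step 2: Unsat when all 2 false: 2^6=64
Step 3: Sat=256-64=192

192


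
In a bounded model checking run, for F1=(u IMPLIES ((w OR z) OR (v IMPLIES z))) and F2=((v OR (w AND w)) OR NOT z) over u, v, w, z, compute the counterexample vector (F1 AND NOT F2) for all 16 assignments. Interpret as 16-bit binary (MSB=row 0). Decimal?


F1 = (u IMPLIES ((w OR z) OR (v IMPLIES z)))
F2 = ((v OR (w AND w)) OR NOT z)
Counterexample to F1=>F2 is where F1=1 and F2=0.
Evaluate each row (bits = u,v,w,z, MSB first):
  row 0 [0000]: F1=1 F2=1 -> F1&~F2 -> 0
  row 1 [0001]: F1=1 F2=0 -> F1&~F2 -> 1
  row 2 [0010]: F1=1 F2=1 -> F1&~F2 -> 0
  row 3 [0011]: F1=1 F2=1 -> F1&~F2 -> 0
  row 4 [0100]: F1=1 F2=1 -> F1&~F2 -> 0
  row 5 [0101]: F1=1 F2=1 -> F1&~F2 -> 0
  row 6 [0110]: F1=1 F2=1 -> F1&~F2 -> 0
  row 7 [0111]: F1=1 F2=1 -> F1&~F2 -> 0
  row 8 [1000]: F1=1 F2=1 -> F1&~F2 -> 0
  row 9 [1001]: F1=1 F2=0 -> F1&~F2 -> 1
  row 10 [1010]: F1=1 F2=1 -> F1&~F2 -> 0
  row 11 [1011]: F1=1 F2=1 -> F1&~F2 -> 0
  row 12 [1100]: F1=0 F2=1 -> F1&~F2 -> 0
  row 13 [1101]: F1=1 F2=1 -> F1&~F2 -> 0
  row 14 [1110]: F1=1 F2=1 -> F1&~F2 -> 0
  row 15 [1111]: F1=1 F2=1 -> F1&~F2 -> 0
Full result column, 4 rows per line (u,v fixed per line; w,z runs 00..11 left to right):
  rows 0-3 [u,v=00]: 0100  = hex 4
  rows 4-7 [u,v=01]: 0000  = hex 0
  rows 8-11 [u,v=10]: 0100  = hex 4
  rows 12-15 [u,v=11]: 0000  = hex 0
Counterexample vector (row 0 .. row 15) = 0100000001000000
Output column grouped in 4s = 0100 0000 0100 0000 = 0x4040
Convert to decimal digit by digit (value = value*16 + digit):
  4 -> 4
  4*16 + 0 = 64
  64*16 + 4 = 1028
  1028*16 + 0 = 16448
Decimal = 16448

16448


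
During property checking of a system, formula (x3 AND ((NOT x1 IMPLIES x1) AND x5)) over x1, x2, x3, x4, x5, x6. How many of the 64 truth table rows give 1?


Formula: (x3 AND ((NOT x1 IMPLIES x1) AND x5)) over 6 vars (64 rows)
Evaluate each row (x1, x2, x3, x4, x5, x6 as bits, MSB first):
  row 0 [000000]: (0 AND ((NOT 0 IMPLIES 0) AND 0)) -> 0
  row 1 [000001]: (0 AND ((NOT 0 IMPLIES 0) AND 0)) -> 0
  row 2 [000010]: (0 AND ((NOT 0 IMPLIES 0) AND 1)) -> 0
  row 3 [000011]: (0 AND ((NOT 0 IMPLIES 0) AND 1)) -> 0
  row 4 [000100]: (0 AND ((NOT 0 IMPLIES 0) AND 0)) -> 0
  (every remaining row is evaluated the same way; all 64 results are listed next)
Full result column, 8 rows per line (x1,x2,x3 fixed per line; x4,x5,x6 runs 000..111 left to right):
  rows 0-7 [x1,x2,x3=000]: 00000000  (ones: 0)
  rows 8-15 [x1,x2,x3=001]: 00000000  (ones: 0)
  rows 16-23 [x1,x2,x3=010]: 00000000  (ones: 0)
  rows 24-31 [x1,x2,x3=011]: 00000000  (ones: 0)
  rows 32-39 [x1,x2,x3=100]: 00000000  (ones: 0)
  rows 40-47 [x1,x2,x3=101]: 00110011  (ones: 4)
  rows 48-55 [x1,x2,x3=110]: 00000000  (ones: 0)
  rows 56-63 [x1,x2,x3=111]: 00110011  (ones: 4)
Count of 1-rows = 0+0+0+0+0+4+0+4 = 8

8


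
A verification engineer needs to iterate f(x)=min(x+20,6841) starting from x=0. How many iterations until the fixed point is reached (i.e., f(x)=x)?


Step 1: x=0, cap=6841, increment=20
Step 2: x grows by 20 each step until capped at 6841; fixed point is x=6841
Step 3: iterations = ceil(6841/20) = 343

343


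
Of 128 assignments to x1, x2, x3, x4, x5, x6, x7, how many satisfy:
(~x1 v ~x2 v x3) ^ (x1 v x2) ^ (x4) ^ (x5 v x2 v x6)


CNF with 4 clauses over 7 vars (128 assignments).
An assignment satisfies CNF iff every clause has >=1 true literal.
Check each row (bits = x1,x2,x3,x4,x5,x6,x7; clause T/F shown):
  row 0 [0000000]: clauses=TFFF -> 0
  row 1 [0000001]: clauses=TFFF -> 0
  row 2 [0000010]: clauses=TFFT -> 0
  row 3 [0000011]: clauses=TFFT -> 0
  row 4 [0000100]: clauses=TFFT -> 0
  (every remaining row is evaluated the same way; all 128 results are listed next)
Full result column, 8 rows per line (x1,x2,x3,x4 fixed per line; x5,x6,x7 runs 000..111 left to right):
  rows 0-7 [x1,x2,x3,x4=0000]: 00000000  (ones: 0)
  rows 8-15 [x1,x2,x3,x4=0001]: 00000000  (ones: 0)
  rows 16-23 [x1,x2,x3,x4=0010]: 00000000  (ones: 0)
  rows 24-31 [x1,x2,x3,x4=0011]: 00000000  (ones: 0)
  rows 32-39 [x1,x2,x3,x4=0100]: 00000000  (ones: 0)
  rows 40-47 [x1,x2,x3,x4=0101]: 11111111  (ones: 8)
  rows 48-55 [x1,x2,x3,x4=0110]: 00000000  (ones: 0)
  rows 56-63 [x1,x2,x3,x4=0111]: 11111111  (ones: 8)
  rows 64-71 [x1,x2,x3,x4=1000]: 00000000  (ones: 0)
  rows 72-79 [x1,x2,x3,x4=1001]: 00111111  (ones: 6)
  rows 80-87 [x1,x2,x3,x4=1010]: 00000000  (ones: 0)
  rows 88-95 [x1,x2,x3,x4=1011]: 00111111  (ones: 6)
  rows 96-103 [x1,x2,x3,x4=1100]: 00000000  (ones: 0)
  rows 104-111 [x1,x2,x3,x4=1101]: 00000000  (ones: 0)
  rows 112-119 [x1,x2,x3,x4=1110]: 00000000  (ones: 0)
  rows 120-127 [x1,x2,x3,x4=1111]: 11111111  (ones: 8)
Satisfying assignments = 0+0+0+0+0+8+0+8+0+6+0+6+0+0+0+8 = 36

36


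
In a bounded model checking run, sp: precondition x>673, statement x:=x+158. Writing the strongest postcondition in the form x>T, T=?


Formula: sp(P, x:=E) = exists old_x. (x = E[old_x/x]) AND P[old_x/x] (old_x is the value of x before the assignment; eliminate old_x by solving x = E[old_x/x] for old_x)
Step 1: Precondition P: x>673, i.e. old_x > 673
Step 2: Assignment gives x = old_x + 158, so old_x = x - 158
Step 3: Substitute into P: x - 158 > 673
Step 4: Simplify: x > 673+158 = 831

831


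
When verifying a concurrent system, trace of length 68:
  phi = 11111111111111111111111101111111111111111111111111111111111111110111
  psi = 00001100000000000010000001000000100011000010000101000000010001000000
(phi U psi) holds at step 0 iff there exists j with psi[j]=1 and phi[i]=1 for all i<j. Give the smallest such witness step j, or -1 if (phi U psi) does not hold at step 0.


(phi U psi) at 0: need smallest j with psi[j]=1 and phi[i]=1 for all i in [0,j).
Scan from step 0:
  step 0: phi=1, psi=0 -> continue
  step 1: phi=1, psi=0 -> continue
  step 2: phi=1, psi=0 -> continue
  step 3: phi=1, psi=0 -> continue
  step 4: psi=1 and phi held for [0,4) -> witness found
Witness step = 4

4


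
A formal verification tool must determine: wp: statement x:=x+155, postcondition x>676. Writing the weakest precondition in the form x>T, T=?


Formula: wp(x:=E, P) = P[E/x] (substitute E for x in postcondition)
Step 1: Postcondition: x>676
Step 2: Substitute x+155 for x: x+155>676
Step 3: Solve for x: x > 676-155 = 521

521


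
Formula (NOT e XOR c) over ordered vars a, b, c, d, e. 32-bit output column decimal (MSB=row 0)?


Formula: (NOT e XOR c) over a, b, c, d, e (32 rows)
Evaluate each row (bits = a,b,c,d,e, MSB first):
  row 0 [00000]: (NOT 0 XOR 0) -> 1
  row 1 [00001]: (NOT 1 XOR 0) -> 0
  row 2 [00010]: (NOT 0 XOR 0) -> 1
  row 3 [00011]: (NOT 1 XOR 0) -> 0
  row 4 [00100]: (NOT 0 XOR 1) -> 0
  row 5 [00101]: (NOT 1 XOR 1) -> 1
  row 6 [00110]: (NOT 0 XOR 1) -> 0
  row 7 [00111]: (NOT 1 XOR 1) -> 1
  row 8 [01000]: (NOT 0 XOR 0) -> 1
  row 9 [01001]: (NOT 1 XOR 0) -> 0
  row 10 [01010]: (NOT 0 XOR 0) -> 1
  row 11 [01011]: (NOT 1 XOR 0) -> 0
  row 12 [01100]: (NOT 0 XOR 1) -> 0
  row 13 [01101]: (NOT 1 XOR 1) -> 1
  row 14 [01110]: (NOT 0 XOR 1) -> 0
  row 15 [01111]: (NOT 1 XOR 1) -> 1
  row 16 [10000]: (NOT 0 XOR 0) -> 1
  row 17 [10001]: (NOT 1 XOR 0) -> 0
  row 18 [10010]: (NOT 0 XOR 0) -> 1
  row 19 [10011]: (NOT 1 XOR 0) -> 0
  row 20 [10100]: (NOT 0 XOR 1) -> 0
  row 21 [10101]: (NOT 1 XOR 1) -> 1
  row 22 [10110]: (NOT 0 XOR 1) -> 0
  row 23 [10111]: (NOT 1 XOR 1) -> 1
  row 24 [11000]: (NOT 0 XOR 0) -> 1
  row 25 [11001]: (NOT 1 XOR 0) -> 0
  row 26 [11010]: (NOT 0 XOR 0) -> 1
  row 27 [11011]: (NOT 1 XOR 0) -> 0
  row 28 [11100]: (NOT 0 XOR 1) -> 0
  row 29 [11101]: (NOT 1 XOR 1) -> 1
  row 30 [11110]: (NOT 0 XOR 1) -> 0
  row 31 [11111]: (NOT 1 XOR 1) -> 1
Full result column, 4 rows per line (a,b,c fixed per line; d,e runs 00..11 left to right):
  rows 0-3 [a,b,c=000]: 1010  = hex A
  rows 4-7 [a,b,c=001]: 0101  = hex 5
  rows 8-11 [a,b,c=010]: 1010  = hex A
  rows 12-15 [a,b,c=011]: 0101  = hex 5
  rows 16-19 [a,b,c=100]: 1010  = hex A
  rows 20-23 [a,b,c=101]: 0101  = hex 5
  rows 24-27 [a,b,c=110]: 1010  = hex A
  rows 28-31 [a,b,c=111]: 0101  = hex 5
Output column (row 0 .. row 31) = 10100101101001011010010110100101
Output column grouped in 4s = 1010 0101 1010 0101 1010 0101 1010 0101 = 0xA5A5A5A5
Convert to decimal digit by digit (value = value*16 + digit):
  A -> 10
  10*16 + 5 = 165
  165*16 + 10 (A) = 2650
  2650*16 + 5 = 42405
  42405*16 + 10 (A) = 678490
  678490*16 + 5 = 10855845
  10855845*16 + 10 (A) = 173693530
  173693530*16 + 5 = 2779096485
Decimal = 2779096485

2779096485


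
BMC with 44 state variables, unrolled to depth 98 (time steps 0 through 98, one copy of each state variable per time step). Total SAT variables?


BMC unrolls to depth k, creating one copy of each state var for steps 0..k.
Step count = 98 + 1 = 99 (steps 0 through 98)
Vars per step = 44
Total = 44 * 99 = 4356

4356


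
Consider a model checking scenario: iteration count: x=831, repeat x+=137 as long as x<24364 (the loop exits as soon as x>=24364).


Step 1: x goes from 831 toward 24364 by 137; the body runs while x<24364, so iterations = ceil((bound-start)/step)
Step 2: Distance=23533
Step 3: ceil(23533/137)=172

172


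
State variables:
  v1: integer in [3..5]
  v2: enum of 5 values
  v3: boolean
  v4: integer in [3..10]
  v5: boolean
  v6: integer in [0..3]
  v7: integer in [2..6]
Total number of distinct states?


State space = product of domain sizes of all variables.
Domain sizes:
  v1 (integer in [3..5]): 3
  v2 (enum of 5 values): 5
  v3 (boolean): 2
  v4 (integer in [3..10]): 8
  v5 (boolean): 2
  v6 (integer in [0..3]): 4
  v7 (integer in [2..6]): 5
Product = 3 * 5 * 2 * 8 * 2 * 4 * 5 = 9600

9600


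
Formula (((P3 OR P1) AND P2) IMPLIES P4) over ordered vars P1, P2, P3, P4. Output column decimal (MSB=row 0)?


Formula: (((P3 OR P1) AND P2) IMPLIES P4) over P1, P2, P3, P4 (16 rows)
Evaluate each row (bits = P1,P2,P3,P4, MSB first):
  row 0 [0000]: (((0 OR 0) AND 0) IMPLIES 0) -> 1
  row 1 [0001]: (((0 OR 0) AND 0) IMPLIES 1) -> 1
  row 2 [0010]: (((1 OR 0) AND 0) IMPLIES 0) -> 1
  row 3 [0011]: (((1 OR 0) AND 0) IMPLIES 1) -> 1
  row 4 [0100]: (((0 OR 0) AND 1) IMPLIES 0) -> 1
  row 5 [0101]: (((0 OR 0) AND 1) IMPLIES 1) -> 1
  row 6 [0110]: (((1 OR 0) AND 1) IMPLIES 0) -> 0
  row 7 [0111]: (((1 OR 0) AND 1) IMPLIES 1) -> 1
  row 8 [1000]: (((0 OR 1) AND 0) IMPLIES 0) -> 1
  row 9 [1001]: (((0 OR 1) AND 0) IMPLIES 1) -> 1
  row 10 [1010]: (((1 OR 1) AND 0) IMPLIES 0) -> 1
  row 11 [1011]: (((1 OR 1) AND 0) IMPLIES 1) -> 1
  row 12 [1100]: (((0 OR 1) AND 1) IMPLIES 0) -> 0
  row 13 [1101]: (((0 OR 1) AND 1) IMPLIES 1) -> 1
  row 14 [1110]: (((1 OR 1) AND 1) IMPLIES 0) -> 0
  row 15 [1111]: (((1 OR 1) AND 1) IMPLIES 1) -> 1
Full result column, 4 rows per line (P1,P2 fixed per line; P3,P4 runs 00..11 left to right):
  rows 0-3 [P1,P2=00]: 1111  = hex F
  rows 4-7 [P1,P2=01]: 1101  = hex D
  rows 8-11 [P1,P2=10]: 1111  = hex F
  rows 12-15 [P1,P2=11]: 0101  = hex 5
Output column (row 0 .. row 15) = 1111110111110101
Output column grouped in 4s = 1111 1101 1111 0101 = 0xFDF5
Convert to decimal digit by digit (value = value*16 + digit):
  F -> 15
  15*16 + 13 (D) = 253
  253*16 + 15 (F) = 4063
  4063*16 + 5 = 65013
Decimal = 65013

65013


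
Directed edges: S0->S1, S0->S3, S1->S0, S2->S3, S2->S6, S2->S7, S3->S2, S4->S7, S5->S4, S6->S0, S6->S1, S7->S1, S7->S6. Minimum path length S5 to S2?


BFS layer-by-layer from S5:
  dist 0: {S5}
  dist 1: {S4}
  dist 2: {S7}
  dist 3: {S1, S6}
  dist 4: {S0}
  dist 5: {S3}
  dist 6: {S2}
  -> S2 reached at distance 6
Shortest path length = 6

6


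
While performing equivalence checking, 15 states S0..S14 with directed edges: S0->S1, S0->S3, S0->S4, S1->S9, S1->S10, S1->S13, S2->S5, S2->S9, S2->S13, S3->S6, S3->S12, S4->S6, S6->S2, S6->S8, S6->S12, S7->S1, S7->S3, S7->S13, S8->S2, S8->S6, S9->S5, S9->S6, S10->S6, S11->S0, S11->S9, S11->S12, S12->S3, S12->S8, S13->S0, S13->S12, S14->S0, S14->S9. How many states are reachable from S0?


BFS from S0:
  layer 0: {S0}
  layer 1: {S1, S3, S4}
  layer 2: {S6, S9, S10, S12, S13}
  layer 3: {S2, S5, S8}
Reachable set: {S0, S1, S2, S3, S4, S5, S6, S8, S9, S10, S12, S13}
Count = 12

12


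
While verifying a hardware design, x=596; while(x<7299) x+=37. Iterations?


Step 1: x goes from 596 toward 7299 by 37; the body runs while x<7299, so iterations = ceil((bound-start)/step)
Step 2: Distance=6703
Step 3: ceil(6703/37)=182

182


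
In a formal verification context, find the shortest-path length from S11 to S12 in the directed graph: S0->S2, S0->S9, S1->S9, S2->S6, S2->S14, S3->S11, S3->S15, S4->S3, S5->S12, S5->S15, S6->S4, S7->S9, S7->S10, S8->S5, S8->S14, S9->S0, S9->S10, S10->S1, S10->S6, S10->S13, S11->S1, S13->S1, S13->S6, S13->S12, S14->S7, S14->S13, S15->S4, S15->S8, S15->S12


BFS layer-by-layer from S11:
  dist 0: {S11}
  dist 1: {S1}
  dist 2: {S9}
  dist 3: {S0, S10}
  dist 4: {S2, S6, S13}
  dist 5: {S4, S12, S14}
  -> S12 reached at distance 5
Shortest path length = 5

5


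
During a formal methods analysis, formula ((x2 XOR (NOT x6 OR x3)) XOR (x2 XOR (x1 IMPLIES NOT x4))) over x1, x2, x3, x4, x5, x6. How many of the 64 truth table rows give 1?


Formula: ((x2 XOR (NOT x6 OR x3)) XOR (x2 XOR (x1 IMPLIES NOT x4))) over 6 vars (64 rows)
Evaluate each row (x1, x2, x3, x4, x5, x6 as bits, MSB first):
  row 0 [000000]: ((0 XOR (NOT 0 OR 0)) XOR (0 XOR (0 IMPLIES NOT 0))) -> 0
  row 1 [000001]: ((0 XOR (NOT 1 OR 0)) XOR (0 XOR (0 IMPLIES NOT 0))) -> 1
  row 2 [000010]: ((0 XOR (NOT 0 OR 0)) XOR (0 XOR (0 IMPLIES NOT 0))) -> 0
  row 3 [000011]: ((0 XOR (NOT 1 OR 0)) XOR (0 XOR (0 IMPLIES NOT 0))) -> 1
  row 4 [000100]: ((0 XOR (NOT 0 OR 0)) XOR (0 XOR (0 IMPLIES NOT 1))) -> 0
  (every remaining row is evaluated the same way; all 64 results are listed next)
Full result column, 8 rows per line (x1,x2,x3 fixed per line; x4,x5,x6 runs 000..111 left to right):
  rows 0-7 [x1,x2,x3=000]: 01010101  (ones: 4)
  rows 8-15 [x1,x2,x3=001]: 00000000  (ones: 0)
  rows 16-23 [x1,x2,x3=010]: 01010101  (ones: 4)
  rows 24-31 [x1,x2,x3=011]: 00000000  (ones: 0)
  rows 32-39 [x1,x2,x3=100]: 01011010  (ones: 4)
  rows 40-47 [x1,x2,x3=101]: 00001111  (ones: 4)
  rows 48-55 [x1,x2,x3=110]: 01011010  (ones: 4)
  rows 56-63 [x1,x2,x3=111]: 00001111  (ones: 4)
Count of 1-rows = 4+0+4+0+4+4+4+4 = 24

24


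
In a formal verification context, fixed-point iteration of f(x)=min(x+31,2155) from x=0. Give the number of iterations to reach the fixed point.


Step 1: x=0, cap=2155, increment=31
Step 2: x grows by 31 each step until capped at 2155; fixed point is x=2155
Step 3: iterations = ceil(2155/31) = 70

70


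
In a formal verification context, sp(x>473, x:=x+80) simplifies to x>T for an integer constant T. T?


Formula: sp(P, x:=E) = exists old_x. (x = E[old_x/x]) AND P[old_x/x] (old_x is the value of x before the assignment; eliminate old_x by solving x = E[old_x/x] for old_x)
Step 1: Precondition P: x>473, i.e. old_x > 473
Step 2: Assignment gives x = old_x + 80, so old_x = x - 80
Step 3: Substitute into P: x - 80 > 473
Step 4: Simplify: x > 473+80 = 553

553


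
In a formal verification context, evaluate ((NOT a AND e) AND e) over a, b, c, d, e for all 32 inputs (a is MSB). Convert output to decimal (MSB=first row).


Formula: ((NOT a AND e) AND e) over a, b, c, d, e (32 rows)
Evaluate each row (bits = a,b,c,d,e, MSB first):
  row 0 [00000]: ((NOT 0 AND 0) AND 0) -> 0
  row 1 [00001]: ((NOT 0 AND 1) AND 1) -> 1
  row 2 [00010]: ((NOT 0 AND 0) AND 0) -> 0
  row 3 [00011]: ((NOT 0 AND 1) AND 1) -> 1
  row 4 [00100]: ((NOT 0 AND 0) AND 0) -> 0
  row 5 [00101]: ((NOT 0 AND 1) AND 1) -> 1
  row 6 [00110]: ((NOT 0 AND 0) AND 0) -> 0
  row 7 [00111]: ((NOT 0 AND 1) AND 1) -> 1
  row 8 [01000]: ((NOT 0 AND 0) AND 0) -> 0
  row 9 [01001]: ((NOT 0 AND 1) AND 1) -> 1
  row 10 [01010]: ((NOT 0 AND 0) AND 0) -> 0
  row 11 [01011]: ((NOT 0 AND 1) AND 1) -> 1
  row 12 [01100]: ((NOT 0 AND 0) AND 0) -> 0
  row 13 [01101]: ((NOT 0 AND 1) AND 1) -> 1
  row 14 [01110]: ((NOT 0 AND 0) AND 0) -> 0
  row 15 [01111]: ((NOT 0 AND 1) AND 1) -> 1
  row 16 [10000]: ((NOT 1 AND 0) AND 0) -> 0
  row 17 [10001]: ((NOT 1 AND 1) AND 1) -> 0
  row 18 [10010]: ((NOT 1 AND 0) AND 0) -> 0
  row 19 [10011]: ((NOT 1 AND 1) AND 1) -> 0
  row 20 [10100]: ((NOT 1 AND 0) AND 0) -> 0
  row 21 [10101]: ((NOT 1 AND 1) AND 1) -> 0
  row 22 [10110]: ((NOT 1 AND 0) AND 0) -> 0
  row 23 [10111]: ((NOT 1 AND 1) AND 1) -> 0
  row 24 [11000]: ((NOT 1 AND 0) AND 0) -> 0
  row 25 [11001]: ((NOT 1 AND 1) AND 1) -> 0
  row 26 [11010]: ((NOT 1 AND 0) AND 0) -> 0
  row 27 [11011]: ((NOT 1 AND 1) AND 1) -> 0
  row 28 [11100]: ((NOT 1 AND 0) AND 0) -> 0
  row 29 [11101]: ((NOT 1 AND 1) AND 1) -> 0
  row 30 [11110]: ((NOT 1 AND 0) AND 0) -> 0
  row 31 [11111]: ((NOT 1 AND 1) AND 1) -> 0
Full result column, 4 rows per line (a,b,c fixed per line; d,e runs 00..11 left to right):
  rows 0-3 [a,b,c=000]: 0101  = hex 5
  rows 4-7 [a,b,c=001]: 0101  = hex 5
  rows 8-11 [a,b,c=010]: 0101  = hex 5
  rows 12-15 [a,b,c=011]: 0101  = hex 5
  rows 16-19 [a,b,c=100]: 0000  = hex 0
  rows 20-23 [a,b,c=101]: 0000  = hex 0
  rows 24-27 [a,b,c=110]: 0000  = hex 0
  rows 28-31 [a,b,c=111]: 0000  = hex 0
Output column (row 0 .. row 31) = 01010101010101010000000000000000
Output column grouped in 4s = 0101 0101 0101 0101 0000 0000 0000 0000 = 0x55550000
Convert to decimal digit by digit (value = value*16 + digit):
  5 -> 5
  5*16 + 5 = 85
  85*16 + 5 = 1365
  1365*16 + 5 = 21845
  21845*16 + 0 = 349520
  349520*16 + 0 = 5592320
  5592320*16 + 0 = 89477120
  89477120*16 + 0 = 1431633920
Decimal = 1431633920

1431633920
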